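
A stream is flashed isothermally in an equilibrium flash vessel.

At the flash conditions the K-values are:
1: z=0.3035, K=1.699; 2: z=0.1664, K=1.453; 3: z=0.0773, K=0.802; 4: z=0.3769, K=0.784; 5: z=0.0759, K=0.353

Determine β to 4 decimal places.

Iterate (Newton) starting at β = 0.5:
  β = 0.5000: g = 0.03782, g' = -0.1994 → β = 0.6897
  β = 0.6897: g = -0.00149, g' = -0.2193 → β = 0.6829
Converged at β = 0.6829.

β = 0.6829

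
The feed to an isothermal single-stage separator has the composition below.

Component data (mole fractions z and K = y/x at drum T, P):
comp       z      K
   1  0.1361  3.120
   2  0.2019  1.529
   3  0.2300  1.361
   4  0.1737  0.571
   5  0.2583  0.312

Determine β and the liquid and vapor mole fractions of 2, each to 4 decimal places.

β = 0.3648, x_2 = 0.1692, y_2 = 0.2588

Material balance + equilibrium reduce to Σ zᵢ(Kᵢ−1)/(1+β(Kᵢ−1)) = 0.
Check two-phase: ΣzᵢKᵢ = 1.2261 > 1 and Σzᵢ/Kᵢ = 1.4768 > 1, so g(0) = 0.2261 > 0 and g(1) = -0.4768 < 0.
Iterate (Newton) starting at β = 0.41:
  β = 0.4100: g = -0.02350, g' = -0.5203 → β = 0.3648
Converged at β = 0.3648.
Compositions from xᵢ = zᵢ/(1+β(Kᵢ−1)), yᵢ = Kᵢxᵢ:
  1: x = 0.0767, y = 0.2394
  2: x = 0.1692, y = 0.2588
  3: x = 0.2032, y = 0.2766
  4: x = 0.2059, y = 0.1176
  5: x = 0.3449, y = 0.1076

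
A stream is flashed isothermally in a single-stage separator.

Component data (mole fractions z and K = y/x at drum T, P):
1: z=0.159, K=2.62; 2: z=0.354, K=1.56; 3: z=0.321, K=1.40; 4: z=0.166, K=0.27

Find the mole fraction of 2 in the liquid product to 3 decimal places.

x_2 = 0.238

Let ψ = V/F and solve Σ zᵢ(Kᵢ−1)/(1+ψ(Kᵢ−1)) = 0.
g(0) = ΣzᵢKᵢ − 1 = 0.463 and g(1) = 1 − Σzᵢ/Kᵢ = -0.132, so a root lies in (0, 1).
Newton–Raphson from ψ = 0.63:
  ψ = 0.630: g = 0.1522, g' = -0.499 → ψ = 0.935
  ψ = 0.935: g = -0.0558, g' = -1.019 → ψ = 0.880
  ψ = 0.880: g = -0.0052, g' = -0.841 → ψ = 0.874
Converged at ψ = 0.874.
Compositions from xᵢ = zᵢ/(1+ψ(Kᵢ−1)), yᵢ = Kᵢxᵢ:
  1: x = 0.066, y = 0.172
  2: x = 0.238, y = 0.371
  3: x = 0.238, y = 0.333
  4: x = 0.459, y = 0.124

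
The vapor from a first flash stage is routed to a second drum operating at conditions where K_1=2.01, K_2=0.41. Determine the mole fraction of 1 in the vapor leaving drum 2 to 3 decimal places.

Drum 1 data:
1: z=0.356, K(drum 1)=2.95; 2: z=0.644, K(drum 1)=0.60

Drum 1:
Binary case is linear: z₁(K₁−1)(1+ψ₁(K₂−1)) + z₂(K₂−1)(1+ψ₁(K₁−1)) = 0
⇒ ψ₁ = [z₁(K₁−1)+z₂(K₂−1)] / [−(K₁−1)(K₂−1)] = 0.4366/0.7800 = 0.560
Drum-1 compositions:
  1: x = 0.170, y = 0.502
  2: x = 0.830, y = 0.498
Drum-2 feed = drum-1 vapor: z₂ = (0.5021, 0.4979).
Drum 2:
Iterate (Newton) starting at ψ₂ = 0.59:
  ψ₂ = 0.590: g = -0.1328, g' = -0.609 → ψ₂ = 0.372
  ψ₂ = 0.372: g = -0.0076, g' = -0.555 → ψ₂ = 0.358
Converged at ψ₂ = 0.358.
  1: x = 0.369, y = 0.741
  2: x = 0.631, y = 0.259

y_1 (drum 2) = 0.741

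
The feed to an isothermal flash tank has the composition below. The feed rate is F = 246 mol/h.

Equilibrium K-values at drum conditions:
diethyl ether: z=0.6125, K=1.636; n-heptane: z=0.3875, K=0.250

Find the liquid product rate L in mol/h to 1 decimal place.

Material balance + equilibrium reduce to Σ zᵢ(Kᵢ−1)/(1+ψ(Kᵢ−1)) = 0.
g(0) = ΣzᵢKᵢ − 1 = 0.0989 and g(1) = 1 − Σzᵢ/Kᵢ = -0.9244, so a root lies in (0, 1).
Iterate (Newton) starting at ψ = 0.31:
  ψ = 0.3100: g = -0.05327, g' = -0.5429 → ψ = 0.2119
  ψ = 0.2119: g = -0.00224, g' = -0.5005 → ψ = 0.2074
Converged at ψ = 0.2074.
Then V = ψ·F = 0.2074·246 = 51.0 mol/h and L = F − V = 195.0 mol/h.

L = 195.0 mol/h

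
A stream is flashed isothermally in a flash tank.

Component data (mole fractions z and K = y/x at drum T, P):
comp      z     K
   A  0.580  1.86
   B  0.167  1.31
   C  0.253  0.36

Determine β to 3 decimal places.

Material balance + equilibrium reduce to Σ zᵢ(Kᵢ−1)/(1+β(Kᵢ−1)) = 0.
Check two-phase: ΣzᵢKᵢ = 1.389 > 1 and Σzᵢ/Kᵢ = 1.142 > 1, so g(0) = 0.389 > 0 and g(1) = -0.142 < 0.
Newton–Raphson from β = 0.66:
  β = 0.660: g = 0.0808, g' = -0.496 → β = 0.823
  β = 0.823: g = -0.0087, g' = -0.620 → β = 0.809
Converged at β = 0.809.

β = 0.809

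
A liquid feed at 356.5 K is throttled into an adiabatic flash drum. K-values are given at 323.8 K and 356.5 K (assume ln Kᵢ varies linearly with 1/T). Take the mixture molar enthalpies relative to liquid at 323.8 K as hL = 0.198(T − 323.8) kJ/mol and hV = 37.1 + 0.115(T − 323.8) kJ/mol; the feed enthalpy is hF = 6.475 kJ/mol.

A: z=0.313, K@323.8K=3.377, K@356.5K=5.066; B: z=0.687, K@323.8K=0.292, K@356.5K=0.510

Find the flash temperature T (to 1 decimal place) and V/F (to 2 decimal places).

T = 325.3 K, V/F = 0.17

Adiabatic flash: solve Rachford–Rice at each trial T, then check hF = ψ·hV(T) + (1−ψ)·hL(T).
  T = 323.8 K: K = (3.377, 0.292), RR gives ψ = 0.153, H_out = 5.679 kJ/mol
  T = 356.5 K: K = (5.066, 0.510), RR gives ψ = 0.470, H_out = 22.630 kJ/mol
  T = 340.1 K: K = (4.174, 0.391), RR gives ψ = 0.297, H_out = 13.856 kJ/mol
  T = 332.0 K: K = (3.767, 0.339), RR gives ψ = 0.225, H_out = 9.834 kJ/mol
  T = 327.9 K: K = (3.569, 0.315), RR gives ψ = 0.190, H_out = 7.780 kJ/mol
  T = 325.9 K: K = (3.475, 0.304), RR gives ψ = 0.172, H_out = 6.762 kJ/mol
Linear interpolation between T = 323.8 (H_out = 5.679) and T = 325.9 (H_out = 6.762) on hF = 6.475 gives T ≈ 325.3 K, at which ψ = 0.17.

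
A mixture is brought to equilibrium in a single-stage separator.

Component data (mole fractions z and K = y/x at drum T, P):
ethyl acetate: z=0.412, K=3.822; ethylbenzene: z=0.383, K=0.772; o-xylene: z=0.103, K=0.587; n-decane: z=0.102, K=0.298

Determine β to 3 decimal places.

Let β = V/F and solve Σ zᵢ(Kᵢ−1)/(1+β(Kᵢ−1)) = 0.
g(0) = ΣzᵢKᵢ − 1 = 0.961 and g(1) = 1 − Σzᵢ/Kᵢ = -0.122, so a root lies in (0, 1).
Newton iteration, β⁰ = 0.5:
  β = 0.500: g = 0.2197, g' = -0.737 → β = 0.798
  β = 0.798: g = 0.0244, g' = -0.639 → β = 0.836
Converged at β = 0.836.

β = 0.836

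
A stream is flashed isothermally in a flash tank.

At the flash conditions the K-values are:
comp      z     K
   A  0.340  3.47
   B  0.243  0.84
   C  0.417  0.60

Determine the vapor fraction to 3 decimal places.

Rachford–Rice: g(ψ) = Σ zᵢ(Kᵢ−1)/(1+ψ(Kᵢ−1)) = 0.
g(0) = ΣzᵢKᵢ − 1 = 0.634 and g(1) = 1 − Σzᵢ/Kᵢ = -0.082, so a root lies in (0, 1).
Newton–Raphson from ψ = 0.5:
  ψ = 0.500: g = 0.1250, g' = -0.527 → ψ = 0.737
  ψ = 0.737: g = 0.0171, g' = -0.403 → ψ = 0.780
Converged at ψ = 0.780.

ψ = 0.780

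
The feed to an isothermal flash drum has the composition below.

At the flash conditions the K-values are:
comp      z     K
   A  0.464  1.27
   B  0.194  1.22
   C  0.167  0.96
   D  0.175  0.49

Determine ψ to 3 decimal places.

ψ = 0.676

Let ψ = V/F and solve Σ zᵢ(Kᵢ−1)/(1+ψ(Kᵢ−1)) = 0.
Feasibility: ΣzᵢKᵢ = 1.072, Σzᵢ/Kᵢ = 1.055 — both > 1, two phases present.
Newton iteration, ψ⁰ = 0.5:
  ψ = 0.500: g = 0.0222, g' = -0.116 → ψ = 0.691
  ψ = 0.691: g = -0.0021, g' = -0.140 → ψ = 0.676
Converged at ψ = 0.676.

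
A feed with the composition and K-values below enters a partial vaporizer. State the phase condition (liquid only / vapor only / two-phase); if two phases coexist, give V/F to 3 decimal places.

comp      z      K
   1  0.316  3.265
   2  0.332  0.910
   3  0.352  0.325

two-phase, V/F = 0.426

ΣzᵢKᵢ = 1.448; Σzᵢ/Kᵢ = 1.545.
Both exceed 1, so a two-phase solution exists.
Rachford–Rice: g(ψ) = Σ zᵢ(Kᵢ−1)/(1+ψ(Kᵢ−1)) = 0.
Iterate (Newton) starting at ψ = 0.5:
  ψ = 0.500: g = -0.0543, g' = -0.725 → ψ = 0.425
  ψ = 0.425: g = 0.0004, g' = -0.739 → ψ = 0.426
Converged at ψ = 0.426.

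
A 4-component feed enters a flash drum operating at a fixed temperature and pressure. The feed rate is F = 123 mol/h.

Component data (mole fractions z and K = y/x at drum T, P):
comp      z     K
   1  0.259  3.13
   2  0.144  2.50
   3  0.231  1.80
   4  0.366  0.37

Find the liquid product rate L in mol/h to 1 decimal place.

L = 31.9 mol/h

Rachford–Rice: g(V/F) = Σ zᵢ(Kᵢ−1)/(1+V/F(Kᵢ−1)) = 0.
g(0) = ΣzᵢKᵢ − 1 = 0.722 and g(1) = 1 − Σzᵢ/Kᵢ = -0.258, so a root lies in (0, 1).
Iterate (Newton) starting at V/F = 0.5:
  V/F = 0.500: g = 0.1860, g' = -0.766 → V/F = 0.743
  V/F = 0.743: g = -0.0015, g' = -0.820 → V/F = 0.741
Converged at V/F = 0.741.
Then V = V/F·F = 0.7408·123 = 91.1 mol/h and L = F − V = 31.9 mol/h.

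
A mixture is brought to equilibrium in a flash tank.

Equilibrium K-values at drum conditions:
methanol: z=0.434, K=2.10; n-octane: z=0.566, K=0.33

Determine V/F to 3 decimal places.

V/F = 0.133

Binary case is linear: z₁(K₁−1)(1+V/F(K₂−1)) + z₂(K₂−1)(1+V/F(K₁−1)) = 0
⇒ V/F = [z₁(K₁−1)+z₂(K₂−1)] / [−(K₁−1)(K₂−1)] = 0.0982/0.7370 = 0.133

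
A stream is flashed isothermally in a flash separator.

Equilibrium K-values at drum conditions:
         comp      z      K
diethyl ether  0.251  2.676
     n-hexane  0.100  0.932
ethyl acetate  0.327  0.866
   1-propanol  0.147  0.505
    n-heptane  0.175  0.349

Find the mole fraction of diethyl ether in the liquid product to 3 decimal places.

x_diethyl ether = 0.167

Material balance + equilibrium reduce to Σ zᵢ(Kᵢ−1)/(1+β(Kᵢ−1)) = 0.
Feasibility: ΣzᵢKᵢ = 1.183, Σzᵢ/Kᵢ = 1.371 — both > 1, two phases present.
Newton iteration, β⁰ = 0.49:
  β = 0.490: g = -0.0863, g' = -0.442 → β = 0.295
  β = 0.295: g = 0.0027, g' = -0.486 → β = 0.301
Converged at β = 0.301.
Compositions from xᵢ = zᵢ/(1+β(Kᵢ−1)), yᵢ = Kᵢxᵢ:
  diethyl ether: x = 0.167, y = 0.447
  n-hexane: x = 0.102, y = 0.095
  ethyl acetate: x = 0.341, y = 0.295
  1-propanol: x = 0.173, y = 0.087
  n-heptane: x = 0.218, y = 0.076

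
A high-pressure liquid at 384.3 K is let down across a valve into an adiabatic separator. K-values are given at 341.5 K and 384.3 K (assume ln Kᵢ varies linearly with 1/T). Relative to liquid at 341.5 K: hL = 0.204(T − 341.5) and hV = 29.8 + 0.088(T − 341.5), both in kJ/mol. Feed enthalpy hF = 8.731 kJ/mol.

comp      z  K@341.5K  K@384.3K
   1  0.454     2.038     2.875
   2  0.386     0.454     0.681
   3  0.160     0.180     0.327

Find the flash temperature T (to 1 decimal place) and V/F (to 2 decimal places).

T = 346.6 K, V/F = 0.26

Adiabatic flash: solve Rachford–Rice at each trial T, then check hF = ψ·hV(T) + (1−ψ)·hL(T).
  T = 341.5 K: K = (2.038, 0.454, 0.180), RR gives ψ = 0.195, H_out = 5.805 kJ/mol
  T = 384.3 K: K = (2.875, 0.681, 0.327), RR gives ψ = 0.710, H_out = 26.354 kJ/mol
  T = 362.9 K: K = (2.445, 0.563, 0.247), RR gives ψ = 0.458, H_out = 16.870 kJ/mol
  T = 352.2 K: K = (2.239, 0.507, 0.212), RR gives ψ = 0.332, H_out = 11.672 kJ/mol
  T = 346.9 K: K = (2.138, 0.480, 0.196), RR gives ψ = 0.266, H_out = 8.875 kJ/mol
  T = 344.2 K: K = (2.088, 0.467, 0.188), RR gives ψ = 0.231, H_out = 7.372 kJ/mol
  T = 345.5 K: K = (2.112, 0.474, 0.192), RR gives ψ = 0.248, H_out = 8.103 kJ/mol
Linear interpolation between T = 345.5 (H_out = 8.103) and T = 346.9 (H_out = 8.875) on hF = 8.731 gives T ≈ 346.6 K, at which ψ = 0.26.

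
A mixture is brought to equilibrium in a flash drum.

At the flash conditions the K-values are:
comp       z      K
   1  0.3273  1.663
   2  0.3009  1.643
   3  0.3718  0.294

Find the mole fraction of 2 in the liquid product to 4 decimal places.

x_2 = 0.2494

Newton iteration, β⁰ = 0.52:
  β = 0.5200: g = -0.10839, g' = -0.6121 → β = 0.3429
  β = 0.3429: g = -0.01101, g' = -0.5016 → β = 0.3210
  β = 0.3210: g = -0.00010, g' = -0.4931 → β = 0.3208
Converged at β = 0.3208.
Compositions from xᵢ = zᵢ/(1+β(Kᵢ−1)), yᵢ = Kᵢxᵢ:
  1: x = 0.2699, y = 0.4488
  2: x = 0.2494, y = 0.4098
  3: x = 0.4807, y = 0.1413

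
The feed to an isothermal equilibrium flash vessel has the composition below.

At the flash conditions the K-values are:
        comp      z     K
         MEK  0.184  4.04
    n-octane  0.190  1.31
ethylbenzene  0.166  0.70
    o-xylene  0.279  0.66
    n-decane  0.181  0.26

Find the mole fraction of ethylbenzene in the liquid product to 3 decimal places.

Newton–Raphson from ψ = 0.4:
  ψ = 0.400: g = -0.0518, g' = -0.623 → ψ = 0.317
  ψ = 0.317: g = 0.0022, g' = -0.684 → ψ = 0.320
Converged at ψ = 0.320.
Compositions from xᵢ = zᵢ/(1+ψ(Kᵢ−1)), yᵢ = Kᵢxᵢ:
  MEK: x = 0.093, y = 0.377
  n-octane: x = 0.173, y = 0.226
  ethylbenzene: x = 0.184, y = 0.129
  o-xylene: x = 0.313, y = 0.207
  n-decane: x = 0.237, y = 0.062

x_ethylbenzene = 0.184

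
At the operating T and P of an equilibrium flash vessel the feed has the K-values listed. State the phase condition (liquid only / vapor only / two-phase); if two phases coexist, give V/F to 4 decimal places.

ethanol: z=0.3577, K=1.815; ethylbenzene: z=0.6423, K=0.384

liquid only

ΣzᵢKᵢ = 0.8959; Σzᵢ/Kᵢ = 1.8697.
Since ΣzᵢKᵢ < 1 the mixture is below its bubble point — single liquid phase.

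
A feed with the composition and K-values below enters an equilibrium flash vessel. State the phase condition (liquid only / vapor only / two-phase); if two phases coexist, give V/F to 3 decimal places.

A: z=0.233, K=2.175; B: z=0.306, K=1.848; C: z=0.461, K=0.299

two-phase, V/F = 0.300

ΣzᵢKᵢ = 1.210; Σzᵢ/Kᵢ = 1.815.
Both exceed 1, so a two-phase solution exists.
Newton iteration, ψ⁰ = 0.5:
  ψ = 0.500: g = -0.1429, g' = -0.773 → ψ = 0.315
  ψ = 0.315: g = -0.0103, g' = -0.682 → ψ = 0.300
Converged at ψ = 0.300.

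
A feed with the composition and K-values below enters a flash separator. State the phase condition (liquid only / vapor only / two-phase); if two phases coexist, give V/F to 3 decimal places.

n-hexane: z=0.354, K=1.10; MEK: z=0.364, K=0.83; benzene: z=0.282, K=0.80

liquid only

ΣzᵢKᵢ = 0.917; Σzᵢ/Kᵢ = 1.113.
Since ΣzᵢKᵢ < 1 the mixture is below its bubble point — single liquid phase.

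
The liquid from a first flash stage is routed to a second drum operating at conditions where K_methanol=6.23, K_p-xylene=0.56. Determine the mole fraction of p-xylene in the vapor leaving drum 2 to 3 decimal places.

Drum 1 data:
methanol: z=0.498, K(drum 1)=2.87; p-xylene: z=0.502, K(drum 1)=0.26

y_p-xylene (drum 2) = 0.517

Drum 1:
Binary case is linear: z₁(K₁−1)(1+ψ₁(K₂−1)) + z₂(K₂−1)(1+ψ₁(K₁−1)) = 0
⇒ ψ₁ = [z₁(K₁−1)+z₂(K₂−1)] / [−(K₁−1)(K₂−1)] = 0.5598/1.3838 = 0.405
Drum-1 compositions:
  methanol: x = 0.284, y = 0.814
  p-xylene: x = 0.716, y = 0.186
Drum-2 feed = drum-1 liquid: z₂ = (0.2835, 0.7165).
Drum 2:
Binary case is linear: z₁(K₁−1)(1+ψ₂(K₂−1)) + z₂(K₂−1)(1+ψ₂(K₁−1)) = 0
⇒ ψ₂ = [z₁(K₁−1)+z₂(K₂−1)] / [−(K₁−1)(K₂−1)] = 1.1676/2.3012 = 0.507
  methanol: x = 0.078, y = 0.483
  p-xylene: x = 0.922, y = 0.517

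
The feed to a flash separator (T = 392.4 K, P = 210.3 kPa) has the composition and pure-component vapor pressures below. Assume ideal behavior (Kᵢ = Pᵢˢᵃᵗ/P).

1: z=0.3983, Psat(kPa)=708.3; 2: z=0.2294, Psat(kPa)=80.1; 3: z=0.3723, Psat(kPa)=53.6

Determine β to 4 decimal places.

Raoult's law: Kᵢ = Pᵢˢᵃᵗ/P = Pᵢˢᵃᵗ/210.3.
  K_1 = 708.3/210.3 = 3.368046, K_2 = 80.1/210.3 = 0.380884, K_3 = 53.6/210.3 = 0.254874
Let β = V/F and solve Σ zᵢ(Kᵢ−1)/(1+β(Kᵢ−1)) = 0.
Feasibility: ΣzᵢKᵢ = 1.5238, Σzᵢ/Kᵢ = 2.1813 — both > 1, two phases present.
Newton–Raphson from β = 0.5:
  β = 0.5000: g = -0.21597, g' = -1.1778 → β = 0.3166
  β = 0.3166: g = -0.00069, g' = -1.2196 → β = 0.3161
Converged at β = 0.3161.

β = 0.3161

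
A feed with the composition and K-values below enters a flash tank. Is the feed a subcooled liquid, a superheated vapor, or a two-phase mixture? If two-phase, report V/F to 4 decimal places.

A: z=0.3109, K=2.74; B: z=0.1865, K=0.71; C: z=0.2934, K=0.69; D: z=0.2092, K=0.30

two-phase, V/F = 0.3170

ΣzᵢKᵢ = 1.2495; Σzᵢ/Kᵢ = 1.4987.
Both exceed 1, so a two-phase solution exists.
Material balance + equilibrium reduce to Σ zᵢ(Kᵢ−1)/(1+ψ(Kᵢ−1)) = 0.
Newton–Raphson from ψ = 0.5:
  ψ = 0.5000: g = -0.10690, g' = -0.5727 → ψ = 0.3134
  ψ = 0.3134: g = 0.00227, g' = -0.6160 → ψ = 0.3170
Converged at ψ = 0.3170.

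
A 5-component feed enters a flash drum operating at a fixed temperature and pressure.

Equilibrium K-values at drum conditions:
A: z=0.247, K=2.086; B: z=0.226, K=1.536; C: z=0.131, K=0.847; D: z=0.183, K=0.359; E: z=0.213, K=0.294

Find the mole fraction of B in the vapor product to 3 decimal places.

y_B = 0.314

Rachford–Rice: g(ψ) = Σ zᵢ(Kᵢ−1)/(1+ψ(Kᵢ−1)) = 0.
Feasibility: ΣzᵢKᵢ = 1.102, Σzᵢ/Kᵢ = 1.654 — both > 1, two phases present.
Newton–Raphson from ψ = 0.5:
  ψ = 0.500: g = -0.1574, g' = -0.583 → ψ = 0.230
  ψ = 0.230: g = -0.0154, g' = -0.496 → ψ = 0.199
Converged at ψ = 0.199.
Compositions from xᵢ = zᵢ/(1+ψ(Kᵢ−1)), yᵢ = Kᵢxᵢ:
  A: x = 0.203, y = 0.424
  B: x = 0.204, y = 0.314
  C: x = 0.135, y = 0.114
  D: x = 0.210, y = 0.075
  E: x = 0.248, y = 0.073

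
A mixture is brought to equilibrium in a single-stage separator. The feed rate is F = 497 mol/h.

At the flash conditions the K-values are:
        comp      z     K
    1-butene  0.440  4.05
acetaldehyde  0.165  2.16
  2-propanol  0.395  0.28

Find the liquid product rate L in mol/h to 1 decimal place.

Material balance + equilibrium reduce to Σ zᵢ(Kᵢ−1)/(1+V/F(Kᵢ−1)) = 0.
Feasibility: ΣzᵢKᵢ = 2.249, Σzᵢ/Kᵢ = 1.596 — both > 1, two phases present.
Newton–Raphson from V/F = 0.47:
  V/F = 0.470: g = 0.2455, g' = -1.252 → V/F = 0.666
  V/F = 0.666: g = 0.0042, g' = -1.272 → V/F = 0.669
Converged at V/F = 0.669.
Then V = V/F·F = 0.6694·497 = 332.7 mol/h and L = F − V = 164.3 mol/h.

L = 164.3 mol/h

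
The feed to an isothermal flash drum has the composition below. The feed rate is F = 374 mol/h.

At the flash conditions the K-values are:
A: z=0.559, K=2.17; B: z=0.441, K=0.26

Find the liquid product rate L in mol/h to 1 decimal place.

Material balance + equilibrium reduce to Σ zᵢ(Kᵢ−1)/(1+ψ(Kᵢ−1)) = 0.
g(0) = ΣzᵢKᵢ − 1 = 0.328 and g(1) = 1 − Σzᵢ/Kᵢ = -0.954, so a root lies in (0, 1).
Newton iteration, ψ⁰ = 0.37:
  ψ = 0.370: g = 0.0071, g' = -0.831 → ψ = 0.378
Converged at ψ = 0.378.
Then V = ψ·F = 0.3785·374 = 141.6 mol/h and L = F − V = 232.4 mol/h.

L = 232.4 mol/h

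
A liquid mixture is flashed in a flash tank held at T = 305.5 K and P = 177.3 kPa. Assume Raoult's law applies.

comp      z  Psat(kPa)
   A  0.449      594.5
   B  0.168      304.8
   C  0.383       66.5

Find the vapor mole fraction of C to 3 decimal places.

Raoult's law: Kᵢ = Pᵢˢᵃᵗ/P = Pᵢˢᵃᵗ/177.3.
  K_A = 594.5/177.3 = 3.35307, K_B = 304.8/177.3 = 1.71912, K_C = 66.5/177.3 = 0.37507
Material balance + equilibrium reduce to Σ zᵢ(Kᵢ−1)/(1+ψ(Kᵢ−1)) = 0.
Check two-phase: ΣzᵢKᵢ = 1.938 > 1 and Σzᵢ/Kᵢ = 1.253 > 1, so g(0) = 0.938 > 0 and g(1) = -0.253 < 0.
Newton iteration, ψ⁰ = 0.5:
  ψ = 0.500: g = 0.2262, g' = -0.888 → ψ = 0.755
  ψ = 0.755: g = 0.0060, g' = -0.895 → ψ = 0.761
Converged at ψ = 0.761.
Compositions from xᵢ = zᵢ/(1+ψ(Kᵢ−1)), yᵢ = Kᵢxᵢ:
  A: x = 0.161, y = 0.539
  B: x = 0.109, y = 0.187
  C: x = 0.731, y = 0.274

y_C = 0.274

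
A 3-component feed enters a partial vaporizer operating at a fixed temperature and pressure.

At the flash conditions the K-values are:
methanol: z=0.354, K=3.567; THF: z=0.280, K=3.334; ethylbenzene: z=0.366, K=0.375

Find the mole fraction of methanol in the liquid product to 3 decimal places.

Material balance + equilibrium reduce to Σ zᵢ(Kᵢ−1)/(1+V/F(Kᵢ−1)) = 0.
g(0) = ΣzᵢKᵢ − 1 = 1.333 and g(1) = 1 − Σzᵢ/Kᵢ = -0.159, so a root lies in (0, 1).
Newton–Raphson from V/F = 0.5:
  V/F = 0.500: g = 0.3668, g' = -1.075 → V/F = 0.841
  V/F = 0.841: g = 0.0257, g' = -1.043 → V/F = 0.866
Converged at V/F = 0.866.
Compositions from xᵢ = zᵢ/(1+V/F(Kᵢ−1)), yᵢ = Kᵢxᵢ:
  methanol: x = 0.110, y = 0.392
  THF: x = 0.093, y = 0.309
  ethylbenzene: x = 0.797, y = 0.299

x_methanol = 0.110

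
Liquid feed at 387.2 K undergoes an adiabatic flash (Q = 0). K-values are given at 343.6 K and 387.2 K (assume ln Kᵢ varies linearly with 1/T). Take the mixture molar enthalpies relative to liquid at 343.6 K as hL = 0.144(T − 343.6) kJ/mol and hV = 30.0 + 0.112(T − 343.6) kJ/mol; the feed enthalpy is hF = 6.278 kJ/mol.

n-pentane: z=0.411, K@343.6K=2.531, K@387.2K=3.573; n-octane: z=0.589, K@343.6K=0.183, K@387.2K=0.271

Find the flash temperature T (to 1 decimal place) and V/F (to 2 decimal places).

Adiabatic flash: solve Rachford–Rice at each trial T, then check hF = ψ·hV(T) + (1−ψ)·hL(T).
  T = 343.6 K: K = (2.531, 0.183), RR gives ψ = 0.118, H_out = 3.550 kJ/mol
  T = 387.2 K: K = (3.573, 0.271), RR gives ψ = 0.335, H_out = 15.857 kJ/mol
  T = 365.4 K: K = (3.038, 0.225), RR gives ψ = 0.242, H_out = 10.218 kJ/mol
  T = 354.5 K: K = (2.781, 0.204), RR gives ψ = 0.185, H_out = 7.067 kJ/mol
  T = 349.1 K: K = (2.656, 0.193), RR gives ψ = 0.154, H_out = 5.380 kJ/mol
  T = 351.8 K: K = (2.718, 0.198), RR gives ψ = 0.170, H_out = 6.236 kJ/mol
  T = 353.1 K: K = (2.748, 0.201), RR gives ψ = 0.178, H_out = 6.639 kJ/mol
Linear interpolation between T = 351.8 (H_out = 6.236) and T = 353.1 (H_out = 6.639) on hF = 6.278 gives T ≈ 351.9 K, at which ψ = 0.17.

T = 351.9 K, V/F = 0.17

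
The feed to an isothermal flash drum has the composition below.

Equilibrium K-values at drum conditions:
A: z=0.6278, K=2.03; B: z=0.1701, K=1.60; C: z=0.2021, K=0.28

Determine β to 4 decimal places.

Rachford–Rice: g(β) = Σ zᵢ(Kᵢ−1)/(1+β(Kᵢ−1)) = 0.
Check two-phase: ΣzᵢKᵢ = 1.6032 > 1 and Σzᵢ/Kᵢ = 1.1374 > 1, so g(0) = 0.6032 > 0 and g(1) = -0.1374 < 0.
Newton iteration, β⁰ = 0.41:
  β = 0.4100: g = 0.33009, g' = -0.5796 → β = 0.9795
  β = 0.9795: g = -0.10752, g' = -1.3953 → β = 0.9025
  β = 0.9025: g = -0.01414, g' = -1.0588 → β = 0.8891
  β = 0.8891: g = -0.00029, g' = -1.0166 → β = 0.8888
Converged at β = 0.8888.

β = 0.8888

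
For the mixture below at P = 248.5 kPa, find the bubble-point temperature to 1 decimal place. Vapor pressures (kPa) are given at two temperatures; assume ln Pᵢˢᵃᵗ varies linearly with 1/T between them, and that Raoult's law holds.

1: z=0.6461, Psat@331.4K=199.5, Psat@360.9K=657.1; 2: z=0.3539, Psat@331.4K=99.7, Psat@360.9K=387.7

T = 340.8 K

Bubble-point temperature: ΣzᵢPᵢˢᵃᵗ(T) = P. Interpolate ln Pᵢˢᵃᵗ = aᵢ + bᵢ/T.
  T = 331.4 K: ΣzᵢPᵢˢᵃᵗ = 164.18 kPa
  T = 360.9 K: ΣzᵢPᵢˢᵃᵗ = 561.76 kPa
  T = 346.1 K: ΣzᵢPᵢˢᵃᵗ = 310.92 kPa
  T = 338.8 K: ΣzᵢPᵢˢᵃᵗ = 227.96 kPa
  T = 342.5 K: ΣzᵢPᵢˢᵃᵗ = 267.23 kPa
  T = 340.6 K: ΣzᵢPᵢˢᵃᵗ = 246.39 kPa
Interpolating between 340.6 K and 342.5 K gives T ≈ 340.8 K.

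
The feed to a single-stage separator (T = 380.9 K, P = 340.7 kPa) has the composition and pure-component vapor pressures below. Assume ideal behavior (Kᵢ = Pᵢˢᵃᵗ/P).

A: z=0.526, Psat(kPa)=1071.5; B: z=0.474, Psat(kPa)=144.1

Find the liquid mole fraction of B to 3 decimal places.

Raoult's law: Kᵢ = Pᵢˢᵃᵗ/P = Pᵢˢᵃᵗ/340.7.
  K_A = 1071.5/340.7 = 3.14500, K_B = 144.1/340.7 = 0.42295
Let ψ = V/F and solve Σ zᵢ(Kᵢ−1)/(1+ψ(Kᵢ−1)) = 0.
Check two-phase: ΣzᵢKᵢ = 1.855 > 1 and Σzᵢ/Kᵢ = 1.288 > 1, so g(0) = 0.855 > 0 and g(1) = -0.288 < 0.
Binary case is linear: z₁(K₁−1)(1+ψ(K₂−1)) + z₂(K₂−1)(1+ψ(K₁−1)) = 0
⇒ ψ = [z₁(K₁−1)+z₂(K₂−1)] / [−(K₁−1)(K₂−1)] = 0.8547/1.2378 = 0.691
Compositions from xᵢ = zᵢ/(1+ψ(Kᵢ−1)), yᵢ = Kᵢxᵢ:
  A: x = 0.212, y = 0.667
  B: x = 0.788, y = 0.333

x_B = 0.788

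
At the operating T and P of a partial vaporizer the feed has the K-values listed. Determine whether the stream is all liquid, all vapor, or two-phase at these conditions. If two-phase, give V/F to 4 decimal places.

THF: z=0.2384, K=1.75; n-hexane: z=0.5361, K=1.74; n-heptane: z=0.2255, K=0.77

all vapor

ΣzᵢKᵢ = 1.5236; Σzᵢ/Kᵢ = 0.7372.
Since Σzᵢ/Kᵢ < 1 the mixture is above its dew point — single vapor phase.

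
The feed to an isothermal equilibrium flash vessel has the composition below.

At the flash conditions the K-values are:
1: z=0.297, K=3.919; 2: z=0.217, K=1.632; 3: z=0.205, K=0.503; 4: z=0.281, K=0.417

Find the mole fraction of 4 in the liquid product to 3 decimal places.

x_4 = 0.442

Rachford–Rice: g(V/F) = Σ zᵢ(Kᵢ−1)/(1+V/F(Kᵢ−1)) = 0.
g(0) = ΣzᵢKᵢ − 1 = 0.738 and g(1) = 1 − Σzᵢ/Kᵢ = -0.290, so a root lies in (0, 1).
Iterate (Newton) starting at V/F = 0.5:
  V/F = 0.500: g = 0.0899, g' = -0.748 → V/F = 0.620
  V/F = 0.620: g = 0.0032, g' = -0.705 → V/F = 0.625
Converged at V/F = 0.625.
Compositions from xᵢ = zᵢ/(1+V/F(Kᵢ−1)), yᵢ = Kᵢxᵢ:
  1: x = 0.105, y = 0.412
  2: x = 0.156, y = 0.254
  3: x = 0.297, y = 0.150
  4: x = 0.442, y = 0.184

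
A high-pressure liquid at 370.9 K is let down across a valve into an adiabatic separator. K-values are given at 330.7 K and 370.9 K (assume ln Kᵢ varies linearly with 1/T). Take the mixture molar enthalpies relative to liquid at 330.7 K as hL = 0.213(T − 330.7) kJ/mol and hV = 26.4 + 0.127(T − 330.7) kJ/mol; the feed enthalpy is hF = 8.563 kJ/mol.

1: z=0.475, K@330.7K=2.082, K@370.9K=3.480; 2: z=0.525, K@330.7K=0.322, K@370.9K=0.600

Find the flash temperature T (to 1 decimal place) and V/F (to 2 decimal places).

T = 335.0 K, V/F = 0.29

Adiabatic flash: solve Rachford–Rice at each trial T, then check hF = ψ·hV(T) + (1−ψ)·hL(T).
  T = 330.7 K: K = (2.082, 0.322), RR gives ψ = 0.215, H_out = 5.686 kJ/mol
  T = 370.9 K: K = (3.480, 0.600), RR gives ψ = 0.976, H_out = 30.950 kJ/mol
  T = 350.8 K: K = (2.732, 0.447), RR gives ψ = 0.556, H_out = 18.010 kJ/mol
  T = 340.8 K: K = (2.396, 0.382), RR gives ψ = 0.392, H_out = 12.165 kJ/mol
  T = 335.8 K: K = (2.237, 0.351), RR gives ψ = 0.308, H_out = 9.083 kJ/mol
  T = 333.2 K: K = (2.157, 0.336), RR gives ψ = 0.262, H_out = 7.391 kJ/mol
  T = 334.5 K: K = (2.197, 0.344), RR gives ψ = 0.285, H_out = 8.246 kJ/mol
Linear interpolation between T = 334.5 (H_out = 8.246) and T = 335.8 (H_out = 9.083) on hF = 8.563 gives T ≈ 335.0 K, at which ψ = 0.29.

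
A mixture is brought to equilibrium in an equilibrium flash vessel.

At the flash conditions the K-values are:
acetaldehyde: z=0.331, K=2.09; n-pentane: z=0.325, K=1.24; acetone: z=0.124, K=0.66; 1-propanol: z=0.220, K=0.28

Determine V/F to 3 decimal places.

Rachford–Rice: g(V/F) = Σ zᵢ(Kᵢ−1)/(1+V/F(Kᵢ−1)) = 0.
Feasibility: ΣzᵢKᵢ = 1.238, Σzᵢ/Kᵢ = 1.394 — both > 1, two phases present.
Newton–Raphson from V/F = 0.32:
  V/F = 0.320: g = 0.0868, g' = -0.443 → V/F = 0.516
  V/F = 0.516: g = -0.0028, g' = -0.486 → V/F = 0.510
Converged at V/F = 0.510.

V/F = 0.510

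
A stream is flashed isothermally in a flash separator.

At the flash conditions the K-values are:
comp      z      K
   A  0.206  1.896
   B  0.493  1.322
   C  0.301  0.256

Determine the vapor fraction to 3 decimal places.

ψ = 0.305

Let ψ = V/F and solve Σ zᵢ(Kᵢ−1)/(1+ψ(Kᵢ−1)) = 0.
Check two-phase: ΣzᵢKᵢ = 1.119 > 1 and Σzᵢ/Kᵢ = 1.657 > 1, so g(0) = 0.119 > 0 and g(1) = -0.657 < 0.
Iterate (Newton) starting at ψ = 0.5:
  ψ = 0.500: g = -0.0924, g' = -0.539 → ψ = 0.329
  ψ = 0.329: g = -0.0103, g' = -0.432 → ψ = 0.305
Converged at ψ = 0.305.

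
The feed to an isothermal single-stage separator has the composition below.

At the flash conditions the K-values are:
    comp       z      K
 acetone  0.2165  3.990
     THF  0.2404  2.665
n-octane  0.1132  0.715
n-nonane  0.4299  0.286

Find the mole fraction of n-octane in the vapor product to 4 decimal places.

Material balance + equilibrium reduce to Σ zᵢ(Kᵢ−1)/(1+V/F(Kᵢ−1)) = 0.
Feasibility: ΣzᵢKᵢ = 1.7084, Σzᵢ/Kᵢ = 1.8059 — both > 1, two phases present.
Newton–Raphson from V/F = 0.5:
  V/F = 0.5000: g = -0.03711, g' = -1.0520 → V/F = 0.4647
Converged at V/F = 0.4647.
Compositions from xᵢ = zᵢ/(1+V/F(Kᵢ−1)), yᵢ = Kᵢxᵢ:
  acetone: x = 0.0906, y = 0.3615
  THF: x = 0.1355, y = 0.3612
  n-octane: x = 0.1305, y = 0.0933
  n-nonane: x = 0.6434, y = 0.1840

y_n-octane = 0.0933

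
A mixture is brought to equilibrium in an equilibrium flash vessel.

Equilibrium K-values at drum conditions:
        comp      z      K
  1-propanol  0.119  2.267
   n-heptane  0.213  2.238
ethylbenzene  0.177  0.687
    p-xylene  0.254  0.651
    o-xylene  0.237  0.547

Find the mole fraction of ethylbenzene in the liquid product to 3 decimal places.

Iterate (Newton) starting at V/F = 0.31:
  V/F = 0.310: g = 0.0132, g' = -0.395 → V/F = 0.343
  V/F = 0.343: g = 0.0002, g' = -0.383 → V/F = 0.344
Converged at V/F = 0.344.
Compositions from xᵢ = zᵢ/(1+V/F(Kᵢ−1)), yᵢ = Kᵢxᵢ:
  1-propanol: x = 0.083, y = 0.188
  n-heptane: x = 0.149, y = 0.334
  ethylbenzene: x = 0.198, y = 0.136
  p-xylene: x = 0.289, y = 0.188
  o-xylene: x = 0.281, y = 0.154

x_ethylbenzene = 0.198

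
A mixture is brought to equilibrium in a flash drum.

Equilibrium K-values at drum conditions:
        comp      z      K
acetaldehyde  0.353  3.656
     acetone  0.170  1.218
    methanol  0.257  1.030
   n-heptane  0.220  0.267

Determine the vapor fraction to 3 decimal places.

Rachford–Rice: g(ψ) = Σ zᵢ(Kᵢ−1)/(1+ψ(Kᵢ−1)) = 0.
Check two-phase: ΣzᵢKᵢ = 1.821 > 1 and Σzᵢ/Kᵢ = 1.310 > 1, so g(0) = 0.821 > 0 and g(1) = -0.310 < 0.
Iterate (Newton) starting at ψ = 0.5:
  ψ = 0.500: g = 0.1892, g' = -0.761 → ψ = 0.749
  ψ = 0.749: g = -0.0043, g' = -0.866 → ψ = 0.744
Converged at ψ = 0.744.

ψ = 0.744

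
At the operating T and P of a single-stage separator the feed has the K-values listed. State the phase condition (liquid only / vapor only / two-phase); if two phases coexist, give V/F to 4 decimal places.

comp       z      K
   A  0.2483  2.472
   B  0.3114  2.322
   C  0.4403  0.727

vapor only

ΣzᵢKᵢ = 1.6570; Σzᵢ/Kᵢ = 0.8402.
Since Σzᵢ/Kᵢ < 1 the mixture is above its dew point — single vapor phase.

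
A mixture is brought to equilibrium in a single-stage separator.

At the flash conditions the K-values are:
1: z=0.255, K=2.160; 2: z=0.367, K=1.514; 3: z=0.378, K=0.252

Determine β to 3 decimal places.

Material balance + equilibrium reduce to Σ zᵢ(Kᵢ−1)/(1+β(Kᵢ−1)) = 0.
Feasibility: ΣzᵢKᵢ = 1.202, Σzᵢ/Kᵢ = 1.860 — both > 1, two phases present.
Newton–Raphson from β = 0.66:
  β = 0.660: g = -0.2500, g' = -0.989 → β = 0.407
  β = 0.407: g = -0.0497, g' = -0.662 → β = 0.332
  β = 0.332: g = -0.0015, g' = -0.624 → β = 0.330
Converged at β = 0.330.

β = 0.330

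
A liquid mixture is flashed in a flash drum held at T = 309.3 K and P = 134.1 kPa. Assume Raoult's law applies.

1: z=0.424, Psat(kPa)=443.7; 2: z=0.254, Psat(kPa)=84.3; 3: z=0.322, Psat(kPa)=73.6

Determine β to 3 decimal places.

β = 0.766

Raoult's law: Kᵢ = Pᵢˢᵃᵗ/P = Pᵢˢᵃᵗ/134.1.
  K_1 = 443.7/134.1 = 3.30872, K_2 = 84.3/134.1 = 0.62864, K_3 = 73.6/134.1 = 0.54884
Iterate (Newton) starting at β = 0.5:
  β = 0.500: g = 0.1510, g' = -0.649 → β = 0.733
  β = 0.733: g = 0.0172, g' = -0.524 → β = 0.765
  β = 0.765: g = 0.0001, g' = -0.516 → β = 0.766
Converged at β = 0.766.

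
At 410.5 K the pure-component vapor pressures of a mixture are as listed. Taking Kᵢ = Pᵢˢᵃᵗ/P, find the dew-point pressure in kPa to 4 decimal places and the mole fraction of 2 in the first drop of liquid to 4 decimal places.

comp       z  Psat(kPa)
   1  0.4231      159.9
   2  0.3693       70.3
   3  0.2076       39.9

Pdew = 76.3228 kPa, x_2 = 0.4009

At the dew point ψ → 1, so Σzᵢ/Kᵢ = 1 with Kᵢ = Pᵢˢᵃᵗ/P ⇒ 1/P = Σzᵢ/Pᵢˢᵃᵗ.
1/P = 0.4231/159.9 + 0.3693/70.3 + 0.2076/39.9 = 0.0131022 ⇒ P = 76.3228 kPa
xᵢ = zᵢP/Pᵢˢᵃᵗ ⇒ x_2 = 0.3693·76.3228/70.3 = 0.4009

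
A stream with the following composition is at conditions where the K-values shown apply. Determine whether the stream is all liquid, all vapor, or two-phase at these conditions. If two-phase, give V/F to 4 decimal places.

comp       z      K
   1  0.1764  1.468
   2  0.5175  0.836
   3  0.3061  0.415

all liquid

ΣzᵢKᵢ = 0.8186; Σzᵢ/Kᵢ = 1.4768.
Since ΣzᵢKᵢ < 1 the mixture is below its bubble point — single liquid phase.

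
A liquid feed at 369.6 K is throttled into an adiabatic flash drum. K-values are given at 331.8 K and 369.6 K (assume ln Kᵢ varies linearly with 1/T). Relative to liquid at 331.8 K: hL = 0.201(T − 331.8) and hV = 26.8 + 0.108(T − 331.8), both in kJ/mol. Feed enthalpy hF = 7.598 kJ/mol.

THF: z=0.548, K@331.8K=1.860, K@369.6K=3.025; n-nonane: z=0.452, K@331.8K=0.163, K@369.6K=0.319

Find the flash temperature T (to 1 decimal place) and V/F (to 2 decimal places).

T = 338.5 K, V/F = 0.24

Adiabatic flash: solve Rachford–Rice at each trial T, then check hF = ψ·hV(T) + (1−ψ)·hL(T).
  T = 331.8 K: K = (1.860, 0.163), RR gives ψ = 0.129, H_out = 3.461 kJ/mol
  T = 369.6 K: K = (3.025, 0.319), RR gives ψ = 0.581, H_out = 21.138 kJ/mol
  T = 350.7 K: K = (2.403, 0.232), RR gives ψ = 0.392, H_out = 13.606 kJ/mol
  T = 341.2 K: K = (2.120, 0.195), RR gives ψ = 0.278, H_out = 9.086 kJ/mol
  T = 336.5 K: K = (1.988, 0.179), RR gives ψ = 0.210, H_out = 6.470 kJ/mol
  T = 338.9 K: K = (2.055, 0.187), RR gives ψ = 0.246, H_out = 7.846 kJ/mol
Linear interpolation between T = 336.5 (H_out = 6.470) and T = 338.9 (H_out = 7.846) on hF = 7.598 gives T ≈ 338.5 K, at which ψ = 0.24.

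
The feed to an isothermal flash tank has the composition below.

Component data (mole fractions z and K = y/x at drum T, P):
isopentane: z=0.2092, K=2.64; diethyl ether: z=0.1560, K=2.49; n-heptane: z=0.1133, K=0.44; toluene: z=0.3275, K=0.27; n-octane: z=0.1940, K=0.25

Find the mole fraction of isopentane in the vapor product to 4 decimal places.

y_isopentane = 0.4652

Newton iteration, β⁰ = 0.5:
  β = 0.5000: g = -0.37570, g' = -1.0643 → β = 0.1470
  β = 0.1470: g = -0.03337, g' = -0.9974 → β = 0.1135
  β = 0.1135: g = 0.00055, g' = -1.0316 → β = 0.1141
Converged at β = 0.1141.
Compositions from xᵢ = zᵢ/(1+β(Kᵢ−1)), yᵢ = Kᵢxᵢ:
  isopentane: x = 0.1762, y = 0.4652
  diethyl ether: x = 0.1333, y = 0.3320
  n-heptane: x = 0.1210, y = 0.0533
  toluene: x = 0.3573, y = 0.0965
  n-octane: x = 0.2122, y = 0.0530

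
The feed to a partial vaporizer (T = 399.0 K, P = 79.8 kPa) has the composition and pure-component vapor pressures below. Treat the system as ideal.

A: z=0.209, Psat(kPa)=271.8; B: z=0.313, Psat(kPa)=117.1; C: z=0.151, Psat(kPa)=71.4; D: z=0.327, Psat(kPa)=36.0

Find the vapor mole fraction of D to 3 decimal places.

Raoult's law: Kᵢ = Pᵢˢᵃᵗ/P = Pᵢˢᵃᵗ/79.8.
  K_A = 271.8/79.8 = 3.40602, K_B = 117.1/79.8 = 1.46742, K_C = 71.4/79.8 = 0.89474, K_D = 36.0/79.8 = 0.45113
Material balance + equilibrium reduce to Σ zᵢ(Kᵢ−1)/(1+V/F(Kᵢ−1)) = 0.
g(0) = ΣzᵢKᵢ − 1 = 0.454 and g(1) = 1 − Σzᵢ/Kᵢ = -0.168, so a root lies in (0, 1).
Newton iteration, V/F⁰ = 0.32:
  V/F = 0.320: g = 0.1772, g' = -0.585 → V/F = 0.623
  V/F = 0.623: g = 0.0247, g' = -0.464 → V/F = 0.676
Converged at V/F = 0.676.
Compositions from xᵢ = zᵢ/(1+V/F(Kᵢ−1)), yᵢ = Kᵢxᵢ:
  A: x = 0.080, y = 0.271
  B: x = 0.238, y = 0.349
  C: x = 0.163, y = 0.145
  D: x = 0.520, y = 0.235

y_D = 0.235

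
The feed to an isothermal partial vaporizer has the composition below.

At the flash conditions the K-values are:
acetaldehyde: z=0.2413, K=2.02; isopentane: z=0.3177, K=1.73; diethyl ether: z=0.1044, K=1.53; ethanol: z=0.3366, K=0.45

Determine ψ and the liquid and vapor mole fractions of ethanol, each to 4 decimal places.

Let ψ = V/F and solve Σ zᵢ(Kᵢ−1)/(1+ψ(Kᵢ−1)) = 0.
Feasibility: ΣzᵢKᵢ = 1.3482, Σzᵢ/Kᵢ = 1.1193 — both > 1, two phases present.
Newton iteration, ψ⁰ = 0.5:
  ψ = 0.5000: g = 0.12129, g' = -0.4130 → ψ = 0.7937
  ψ = 0.7937: g = -0.00674, g' = -0.4798 → ψ = 0.7796
  ψ = 0.7796: g = -0.00005, g' = -0.4734 → ψ = 0.7795
Converged at ψ = 0.7795.
Compositions from xᵢ = zᵢ/(1+ψ(Kᵢ−1)), yᵢ = Kᵢxᵢ:
  acetaldehyde: x = 0.1344, y = 0.2715
  isopentane: x = 0.2025, y = 0.3503
  diethyl ether: x = 0.0739, y = 0.1130
  ethanol: x = 0.5892, y = 0.2652

ψ = 0.7795, x_ethanol = 0.5892, y_ethanol = 0.2652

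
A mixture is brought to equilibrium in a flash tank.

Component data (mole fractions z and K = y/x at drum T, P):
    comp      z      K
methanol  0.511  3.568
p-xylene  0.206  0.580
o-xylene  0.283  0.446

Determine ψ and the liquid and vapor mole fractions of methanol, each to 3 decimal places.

Let ψ = V/F and solve Σ zᵢ(Kᵢ−1)/(1+ψ(Kᵢ−1)) = 0.
Check two-phase: ΣzᵢKᵢ = 2.069 > 1 and Σzᵢ/Kᵢ = 1.133 > 1, so g(0) = 1.069 > 0 and g(1) = -0.133 < 0.
Iterate (Newton) starting at ψ = 0.49:
  ψ = 0.490: g = 0.2569, g' = -0.882 → ψ = 0.781
  ψ = 0.781: g = 0.0313, g' = -0.723 → ψ = 0.825
  ψ = 0.825: g = -0.0000, g' = -0.726 → ψ = 0.824
Converged at ψ = 0.824.
Compositions from xᵢ = zᵢ/(1+ψ(Kᵢ−1)), yᵢ = Kᵢxᵢ:
  methanol: x = 0.164, y = 0.585
  p-xylene: x = 0.315, y = 0.183
  o-xylene: x = 0.521, y = 0.232

ψ = 0.824, x_methanol = 0.164, y_methanol = 0.585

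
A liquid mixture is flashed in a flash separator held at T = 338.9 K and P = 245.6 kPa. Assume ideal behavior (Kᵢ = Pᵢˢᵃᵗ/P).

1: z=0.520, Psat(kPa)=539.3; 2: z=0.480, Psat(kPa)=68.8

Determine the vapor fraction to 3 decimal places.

ψ = 0.321

Raoult's law: Kᵢ = Pᵢˢᵃᵗ/P = Pᵢˢᵃᵗ/245.6.
  K_1 = 539.3/245.6 = 2.19585, K_2 = 68.8/245.6 = 0.28013
Binary case is linear: z₁(K₁−1)(1+ψ(K₂−1)) + z₂(K₂−1)(1+ψ(K₁−1)) = 0
⇒ ψ = [z₁(K₁−1)+z₂(K₂−1)] / [−(K₁−1)(K₂−1)] = 0.2763/0.8609 = 0.321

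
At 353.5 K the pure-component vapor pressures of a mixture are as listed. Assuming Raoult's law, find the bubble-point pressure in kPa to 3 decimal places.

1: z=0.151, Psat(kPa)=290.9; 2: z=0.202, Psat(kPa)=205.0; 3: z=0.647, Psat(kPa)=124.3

Pbub = 165.758 kPa

At the bubble point ψ → 0, so ΣzᵢKᵢ = 1 with Kᵢ = Pᵢˢᵃᵗ/P ⇒ P = ΣzᵢPᵢˢᵃᵗ.
P = 0.151·290.9 + 0.202·205.0 + 0.647·124.3 = 165.758 kPa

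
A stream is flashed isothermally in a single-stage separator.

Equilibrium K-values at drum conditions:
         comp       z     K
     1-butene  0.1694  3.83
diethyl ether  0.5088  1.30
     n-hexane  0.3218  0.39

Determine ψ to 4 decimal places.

Iterate (Newton) starting at ψ = 0.5:
  ψ = 0.5000: g = 0.04880, g' = -0.5151 → ψ = 0.5947
  ψ = 0.5947: g = 0.00015, g' = -0.5163 → ψ = 0.5950
Converged at ψ = 0.5950.

ψ = 0.5950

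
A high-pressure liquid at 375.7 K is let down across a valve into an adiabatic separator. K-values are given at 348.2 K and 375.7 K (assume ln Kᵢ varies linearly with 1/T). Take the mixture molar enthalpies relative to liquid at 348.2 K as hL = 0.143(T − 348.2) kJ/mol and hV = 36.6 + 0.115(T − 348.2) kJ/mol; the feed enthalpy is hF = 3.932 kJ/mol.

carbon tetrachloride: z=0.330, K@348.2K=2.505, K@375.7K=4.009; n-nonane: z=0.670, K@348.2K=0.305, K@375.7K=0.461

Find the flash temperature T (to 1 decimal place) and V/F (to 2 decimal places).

Adiabatic flash: solve Rachford–Rice at each trial T, then check hF = ψ·hV(T) + (1−ψ)·hL(T).
  T = 348.2 K: K = (2.505, 0.305), RR gives ψ = 0.030, H_out = 1.085 kJ/mol
  T = 375.7 K: K = (4.009, 0.461), RR gives ψ = 0.390, H_out = 17.891 kJ/mol
  T = 361.9 K: K = (3.195, 0.378), RR gives ψ = 0.225, H_out = 10.106 kJ/mol
  T = 355.0 K: K = (2.833, 0.340), RR gives ψ = 0.134, H_out = 5.864 kJ/mol
  T = 351.6 K: K = (2.666, 0.322), RR gives ψ = 0.085, H_out = 3.572 kJ/mol
  T = 353.3 K: K = (2.748, 0.331), RR gives ψ = 0.110, H_out = 4.739 kJ/mol
Linear interpolation between T = 351.6 (H_out = 3.572) and T = 353.3 (H_out = 4.739) on hF = 3.932 gives T ≈ 352.1 K, at which ψ = 0.09.

T = 352.1 K, V/F = 0.09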